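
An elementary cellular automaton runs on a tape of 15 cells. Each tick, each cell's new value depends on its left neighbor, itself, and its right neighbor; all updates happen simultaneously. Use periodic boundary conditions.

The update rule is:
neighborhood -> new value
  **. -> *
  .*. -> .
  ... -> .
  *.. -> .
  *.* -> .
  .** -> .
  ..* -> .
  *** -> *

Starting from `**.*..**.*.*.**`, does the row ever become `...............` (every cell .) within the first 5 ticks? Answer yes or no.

**.....*......*
**.............
.*.............
...............
all cells are . at tick 4

yes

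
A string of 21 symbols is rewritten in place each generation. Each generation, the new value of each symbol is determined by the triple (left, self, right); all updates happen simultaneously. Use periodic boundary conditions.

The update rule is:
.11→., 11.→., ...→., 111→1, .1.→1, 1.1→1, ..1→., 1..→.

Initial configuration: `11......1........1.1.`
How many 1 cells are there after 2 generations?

........1........1111
........1.........11.
count of 1: 3

3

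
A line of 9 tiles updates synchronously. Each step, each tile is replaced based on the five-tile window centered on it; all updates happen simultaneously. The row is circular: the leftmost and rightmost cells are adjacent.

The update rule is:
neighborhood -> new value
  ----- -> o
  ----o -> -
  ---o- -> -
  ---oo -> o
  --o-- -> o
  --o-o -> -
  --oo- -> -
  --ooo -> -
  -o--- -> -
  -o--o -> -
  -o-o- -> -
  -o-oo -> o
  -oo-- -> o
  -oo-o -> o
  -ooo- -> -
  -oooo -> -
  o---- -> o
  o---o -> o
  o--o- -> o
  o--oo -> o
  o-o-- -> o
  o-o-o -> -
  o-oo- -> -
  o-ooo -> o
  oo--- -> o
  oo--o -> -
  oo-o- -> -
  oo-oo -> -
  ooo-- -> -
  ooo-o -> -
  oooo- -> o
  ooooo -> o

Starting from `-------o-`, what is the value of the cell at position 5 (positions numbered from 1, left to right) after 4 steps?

step 1: ooooo--o-
step 2: o-oo--o-o
step 3: o--o-o-o-
step 4: o-o------
position 5 holds -

-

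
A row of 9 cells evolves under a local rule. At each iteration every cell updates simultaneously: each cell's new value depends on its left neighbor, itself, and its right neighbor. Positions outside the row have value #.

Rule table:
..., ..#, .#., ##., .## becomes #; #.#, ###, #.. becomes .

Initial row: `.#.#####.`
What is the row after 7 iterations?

.#.#...#.
.#.#.###.
.#.#.#.#.
.#.#.#.#.  (fixed point — unchanged through iteration 7)

.#.#.#.#.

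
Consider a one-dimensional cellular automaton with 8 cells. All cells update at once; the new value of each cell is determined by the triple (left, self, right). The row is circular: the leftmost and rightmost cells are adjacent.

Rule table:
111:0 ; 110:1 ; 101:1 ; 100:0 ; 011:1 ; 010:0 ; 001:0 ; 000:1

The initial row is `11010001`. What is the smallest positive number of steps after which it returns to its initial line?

4

step 1: 01100101
step 2: 11100010
step 3: 10101001
step 4: 11010001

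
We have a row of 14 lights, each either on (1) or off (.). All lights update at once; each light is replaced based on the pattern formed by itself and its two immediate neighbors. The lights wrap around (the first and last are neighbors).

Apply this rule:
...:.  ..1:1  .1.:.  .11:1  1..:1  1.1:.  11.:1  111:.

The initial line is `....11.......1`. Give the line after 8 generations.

.....1.1..1111

generation 1: 1..1111.....1.
generation 2: .111..11...1..
generation 3: 11.111111.1.1.
generation 4: 11.1....1.....
generation 5: 11..1..1.1...1
generation 6: .111.11...1.11
generation 7: .1.1.111.1..11
generation 8: .....1.1..1111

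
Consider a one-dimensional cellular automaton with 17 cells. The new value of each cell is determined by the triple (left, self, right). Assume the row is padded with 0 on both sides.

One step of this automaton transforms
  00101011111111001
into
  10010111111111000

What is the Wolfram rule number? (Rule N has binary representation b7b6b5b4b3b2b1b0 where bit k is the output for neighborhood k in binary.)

233

position 7: 111 → 1  (bit 7 = 1)
position 13: 110 → 1  (bit 6 = 1)
position 3: 101 → 1  (bit 5 = 1)
position 14: 100 → 0  (bit 4 = 0)
position 6: 011 → 1  (bit 3 = 1)
position 2: 010 → 0  (bit 2 = 0)
position 1: 001 → 0  (bit 1 = 0)
position 0: 000 → 1  (bit 0 = 1)
bits b7..b0 = 11101001 = 233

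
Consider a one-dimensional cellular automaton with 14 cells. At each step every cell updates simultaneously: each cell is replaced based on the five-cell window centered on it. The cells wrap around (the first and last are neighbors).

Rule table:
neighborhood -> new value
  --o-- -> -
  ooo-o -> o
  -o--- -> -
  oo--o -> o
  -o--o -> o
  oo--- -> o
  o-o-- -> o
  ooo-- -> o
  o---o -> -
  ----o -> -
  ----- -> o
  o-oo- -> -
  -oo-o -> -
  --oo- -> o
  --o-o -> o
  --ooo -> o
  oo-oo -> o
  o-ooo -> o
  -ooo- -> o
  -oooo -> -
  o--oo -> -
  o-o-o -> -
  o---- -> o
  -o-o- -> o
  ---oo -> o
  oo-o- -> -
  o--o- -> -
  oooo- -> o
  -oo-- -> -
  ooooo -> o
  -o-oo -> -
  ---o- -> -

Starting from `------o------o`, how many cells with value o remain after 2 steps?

-ooo----ooo---
oooooo-oooooo-
count of o: 12

12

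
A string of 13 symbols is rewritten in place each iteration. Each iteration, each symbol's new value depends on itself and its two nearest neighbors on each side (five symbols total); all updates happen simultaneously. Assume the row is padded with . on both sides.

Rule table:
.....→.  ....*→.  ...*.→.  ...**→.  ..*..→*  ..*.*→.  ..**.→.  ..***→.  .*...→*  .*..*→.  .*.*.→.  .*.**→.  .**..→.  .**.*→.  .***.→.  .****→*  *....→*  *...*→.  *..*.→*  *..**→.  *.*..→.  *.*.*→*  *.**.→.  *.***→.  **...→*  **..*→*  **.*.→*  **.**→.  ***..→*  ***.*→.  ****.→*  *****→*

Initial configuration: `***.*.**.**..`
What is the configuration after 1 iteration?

...**......**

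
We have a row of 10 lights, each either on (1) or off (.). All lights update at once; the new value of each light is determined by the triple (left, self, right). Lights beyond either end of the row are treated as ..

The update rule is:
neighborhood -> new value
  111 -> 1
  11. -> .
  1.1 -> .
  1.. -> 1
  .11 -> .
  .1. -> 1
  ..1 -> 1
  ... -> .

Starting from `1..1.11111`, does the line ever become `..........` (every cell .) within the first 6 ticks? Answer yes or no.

no

1111..111.
.11.11.1.1
1......1.1
11....11.1
..1..1...1
.111111.11
tick 6 is .111111.11, still not uniform .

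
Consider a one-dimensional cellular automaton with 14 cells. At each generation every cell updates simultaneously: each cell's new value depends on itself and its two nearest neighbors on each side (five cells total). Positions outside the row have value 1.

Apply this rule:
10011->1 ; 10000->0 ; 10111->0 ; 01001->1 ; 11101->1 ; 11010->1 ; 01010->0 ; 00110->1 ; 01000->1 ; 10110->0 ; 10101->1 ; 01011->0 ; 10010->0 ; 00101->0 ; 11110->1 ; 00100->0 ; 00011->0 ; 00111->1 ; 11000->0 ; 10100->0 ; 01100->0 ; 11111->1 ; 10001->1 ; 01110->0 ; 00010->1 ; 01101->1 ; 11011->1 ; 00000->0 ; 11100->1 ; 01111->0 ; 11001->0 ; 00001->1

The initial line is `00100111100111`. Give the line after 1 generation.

00011101101101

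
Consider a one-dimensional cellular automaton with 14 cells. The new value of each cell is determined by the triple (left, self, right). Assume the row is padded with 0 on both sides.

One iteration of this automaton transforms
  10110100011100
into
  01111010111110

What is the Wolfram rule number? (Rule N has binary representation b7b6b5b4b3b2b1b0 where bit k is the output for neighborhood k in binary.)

250

position 10: 111 → 1  (bit 7 = 1)
position 3: 110 → 1  (bit 6 = 1)
position 1: 101 → 1  (bit 5 = 1)
position 6: 100 → 1  (bit 4 = 1)
position 2: 011 → 1  (bit 3 = 1)
position 0: 010 → 0  (bit 2 = 0)
position 8: 001 → 1  (bit 1 = 1)
position 7: 000 → 0  (bit 0 = 0)
bits b7..b0 = 11111010 = 250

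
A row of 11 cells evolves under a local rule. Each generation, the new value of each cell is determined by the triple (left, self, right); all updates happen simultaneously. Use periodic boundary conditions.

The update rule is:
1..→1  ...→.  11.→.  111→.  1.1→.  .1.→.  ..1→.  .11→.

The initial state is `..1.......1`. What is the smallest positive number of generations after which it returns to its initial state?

generation 1: 1..1.......
generation 2: .1..1......
generation 3: ..1..1.....
generation 4: ...1..1....
generation 5: ....1..1...
generation 6: .....1..1..
generation 7: ......1..1.
generation 8: .......1..1
generation 9: 1.......1..
generation 10: .1.......1.
generation 11: ..1.......1

11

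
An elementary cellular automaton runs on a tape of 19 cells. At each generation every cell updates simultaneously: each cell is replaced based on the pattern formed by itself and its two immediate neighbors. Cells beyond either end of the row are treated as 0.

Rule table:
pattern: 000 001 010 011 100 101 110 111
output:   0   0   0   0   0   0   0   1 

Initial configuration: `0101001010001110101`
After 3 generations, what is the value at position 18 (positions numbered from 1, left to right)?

0000000000000100000
0000000000000000000
0000000000000000000
position 18 holds 0

0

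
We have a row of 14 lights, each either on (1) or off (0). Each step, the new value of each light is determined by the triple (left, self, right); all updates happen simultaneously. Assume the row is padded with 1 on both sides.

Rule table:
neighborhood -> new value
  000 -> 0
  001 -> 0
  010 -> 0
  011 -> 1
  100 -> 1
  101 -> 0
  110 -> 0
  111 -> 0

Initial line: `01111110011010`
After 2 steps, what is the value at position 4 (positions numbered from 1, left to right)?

step 1: 01000001010000
step 2: 00100000001000
position 4 holds 0

0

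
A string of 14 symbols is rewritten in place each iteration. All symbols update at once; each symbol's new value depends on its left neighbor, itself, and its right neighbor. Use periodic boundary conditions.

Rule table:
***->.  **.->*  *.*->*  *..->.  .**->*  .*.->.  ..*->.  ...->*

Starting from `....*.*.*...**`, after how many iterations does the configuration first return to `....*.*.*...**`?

.**..*.*..*.**
***...*....***
..*.*...**.*..
*..*..*.***..*
*......**.*..*
*.****.***...*
***..***.*.*.*
..*..*.**.*.**
......****.***
.****.*..***.*
**..**...*.**.
**..**.*..****
.*..***...*...
....*.*.*...**

14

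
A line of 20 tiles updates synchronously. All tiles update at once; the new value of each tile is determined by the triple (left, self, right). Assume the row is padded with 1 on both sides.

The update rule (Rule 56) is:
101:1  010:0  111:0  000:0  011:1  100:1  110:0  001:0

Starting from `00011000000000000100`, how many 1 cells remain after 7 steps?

10010100000000000010
01001010000000000001
10100101000000000001
01010010100000000001
10101001010000000001
01010100101000000001
10101010010100000001
count of 1: 7

7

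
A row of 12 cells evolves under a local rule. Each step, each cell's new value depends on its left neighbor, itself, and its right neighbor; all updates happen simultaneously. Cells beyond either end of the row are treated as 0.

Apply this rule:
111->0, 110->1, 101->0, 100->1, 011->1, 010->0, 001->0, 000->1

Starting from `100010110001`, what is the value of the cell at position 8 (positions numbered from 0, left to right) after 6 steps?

0

011000111100
011110100111
010010010101
001001000000
100100111111
010010100001
position 8 holds 0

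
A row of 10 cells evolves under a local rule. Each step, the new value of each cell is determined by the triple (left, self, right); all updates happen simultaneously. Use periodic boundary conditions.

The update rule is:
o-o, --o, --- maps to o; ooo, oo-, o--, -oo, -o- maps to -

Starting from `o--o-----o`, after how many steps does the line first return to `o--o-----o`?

--o--oooo-
oo--o-----
---o--oooo
-oo--o----
o---o--ooo
--oo--o---
oo---o--oo
---oo--o--
ooo---o--o
----oo--o-
oooo---o--
-----oo--o
-oooo---o-
o-----oo--
--oooo---o
-o-----oo-
o--oooo---
--o-----oo
-o--oooo--
o--o-----o

20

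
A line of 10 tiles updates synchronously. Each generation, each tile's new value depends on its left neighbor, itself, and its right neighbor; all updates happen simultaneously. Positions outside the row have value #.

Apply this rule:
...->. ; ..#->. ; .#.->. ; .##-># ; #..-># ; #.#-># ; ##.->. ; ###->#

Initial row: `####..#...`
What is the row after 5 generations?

###.#..#..
##.#.#..#.
#.#.#.#..#
.#.#.#.#.#
#.#.#.#.##

#.#.#.#.##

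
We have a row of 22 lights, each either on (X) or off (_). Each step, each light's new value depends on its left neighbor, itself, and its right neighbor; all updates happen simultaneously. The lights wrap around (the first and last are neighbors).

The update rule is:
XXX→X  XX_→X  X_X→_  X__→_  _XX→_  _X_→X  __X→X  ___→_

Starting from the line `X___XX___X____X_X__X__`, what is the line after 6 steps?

X__X_X__XX___XX_X_XX_X
X_XX_X_X_X__X_X_X__X__
X__X_X_X_X_XX_X_X_XX_X
X_XX_X_X_X__X_X_X__X__  (repeats step 2; period 2)
step 6: X_XX_X_X_X__X_X_X__X__

X_XX_X_X_X__X_X_X__X__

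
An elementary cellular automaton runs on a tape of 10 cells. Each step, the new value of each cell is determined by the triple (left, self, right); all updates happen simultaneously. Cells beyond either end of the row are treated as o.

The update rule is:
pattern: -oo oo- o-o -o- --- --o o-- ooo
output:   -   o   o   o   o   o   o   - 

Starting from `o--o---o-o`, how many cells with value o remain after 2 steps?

ooooooooo-
--------oo
count of o: 2

2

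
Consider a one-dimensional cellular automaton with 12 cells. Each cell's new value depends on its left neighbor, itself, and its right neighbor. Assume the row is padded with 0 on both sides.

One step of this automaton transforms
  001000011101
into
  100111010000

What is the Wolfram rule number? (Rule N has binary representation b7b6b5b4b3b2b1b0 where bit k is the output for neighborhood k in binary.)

25

position 8: 111 → 0  (bit 7 = 0)
position 9: 110 → 0  (bit 6 = 0)
position 10: 101 → 0  (bit 5 = 0)
position 3: 100 → 1  (bit 4 = 1)
position 7: 011 → 1  (bit 3 = 1)
position 2: 010 → 0  (bit 2 = 0)
position 1: 001 → 0  (bit 1 = 0)
position 0: 000 → 1  (bit 0 = 1)
bits b7..b0 = 00011001 = 25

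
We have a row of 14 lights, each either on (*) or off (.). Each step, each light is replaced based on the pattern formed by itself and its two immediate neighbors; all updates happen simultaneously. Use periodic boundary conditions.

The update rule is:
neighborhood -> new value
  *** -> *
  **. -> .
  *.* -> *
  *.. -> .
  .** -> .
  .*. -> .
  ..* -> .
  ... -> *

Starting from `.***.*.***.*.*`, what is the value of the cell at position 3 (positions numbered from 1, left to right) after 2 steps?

.

*.*.*.*.*.*.*.
.*.*.*.*.*.*.*
position 3 holds .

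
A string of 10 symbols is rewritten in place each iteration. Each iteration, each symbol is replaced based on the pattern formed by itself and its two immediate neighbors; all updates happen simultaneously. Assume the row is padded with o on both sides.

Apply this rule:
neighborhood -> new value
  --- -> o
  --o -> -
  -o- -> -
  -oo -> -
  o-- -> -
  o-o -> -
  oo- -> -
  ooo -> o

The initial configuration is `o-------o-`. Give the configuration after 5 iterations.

-oooo--o--

--ooooo---
---ooo--o-
-o--o-----
------ooo-
-oooo--o--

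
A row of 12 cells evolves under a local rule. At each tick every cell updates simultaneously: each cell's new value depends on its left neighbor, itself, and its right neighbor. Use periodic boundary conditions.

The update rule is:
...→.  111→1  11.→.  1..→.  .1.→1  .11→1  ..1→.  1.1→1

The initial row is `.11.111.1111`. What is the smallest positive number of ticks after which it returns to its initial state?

tick 1: 11.111.1111.
tick 2: 1.111.1111.1
tick 3: .111.1111.11
tick 4: 111.1111.11.
tick 5: 11.1111.11.1
tick 6: 1.1111.11.11
tick 7: .1111.11.111
tick 8: 1111.11.111.
tick 9: 111.11.111.1
tick 10: 11.11.111.11
tick 11: 1.11.111.111
tick 12: .11.111.1111

12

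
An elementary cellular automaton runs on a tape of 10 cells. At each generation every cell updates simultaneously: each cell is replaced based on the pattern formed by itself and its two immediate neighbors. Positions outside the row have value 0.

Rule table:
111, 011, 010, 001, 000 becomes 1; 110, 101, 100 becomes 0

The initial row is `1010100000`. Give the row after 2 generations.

1010101110

1010101111
1010101110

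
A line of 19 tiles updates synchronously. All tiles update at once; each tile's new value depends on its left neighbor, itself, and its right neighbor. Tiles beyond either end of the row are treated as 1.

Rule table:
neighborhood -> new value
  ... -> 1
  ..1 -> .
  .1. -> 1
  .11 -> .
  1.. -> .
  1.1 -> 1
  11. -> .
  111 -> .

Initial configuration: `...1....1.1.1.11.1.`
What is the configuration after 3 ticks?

.......1.111111111.

tick 1: .1.1.11.111111..111
tick 2: 11111..1...........
tick 3: .......1.111111111.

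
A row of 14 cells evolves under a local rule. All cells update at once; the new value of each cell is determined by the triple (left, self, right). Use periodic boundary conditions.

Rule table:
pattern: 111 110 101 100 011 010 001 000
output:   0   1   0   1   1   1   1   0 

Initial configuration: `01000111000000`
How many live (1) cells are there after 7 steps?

11101101100000
10101101110001
10101101011011
10101101011010
10101101011010  (fixed point — unchanged through step 7)
count of 1: 8

8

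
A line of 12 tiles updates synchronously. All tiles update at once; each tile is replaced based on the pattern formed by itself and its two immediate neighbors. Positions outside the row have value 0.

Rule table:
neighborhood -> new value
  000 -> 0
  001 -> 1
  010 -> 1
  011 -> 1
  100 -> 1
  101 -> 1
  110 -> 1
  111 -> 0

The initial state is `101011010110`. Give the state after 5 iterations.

111111111111
100000000001
110000000011
111000000111
101100001101

101100001101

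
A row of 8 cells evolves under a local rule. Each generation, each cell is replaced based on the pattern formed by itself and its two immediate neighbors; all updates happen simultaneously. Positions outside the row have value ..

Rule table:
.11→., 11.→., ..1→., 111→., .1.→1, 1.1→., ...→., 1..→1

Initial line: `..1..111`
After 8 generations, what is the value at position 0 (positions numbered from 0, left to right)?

..11....
....1...
....11..
......1.
......11
........
........  (fixed point — unchanged through generation 8)
position 0 holds .

.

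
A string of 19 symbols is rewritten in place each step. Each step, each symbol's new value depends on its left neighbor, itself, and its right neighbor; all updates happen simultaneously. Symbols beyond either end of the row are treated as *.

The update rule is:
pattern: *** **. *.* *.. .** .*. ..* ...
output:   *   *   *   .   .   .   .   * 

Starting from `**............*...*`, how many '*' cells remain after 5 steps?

15

**.**********...*..
***.*********.*....
****.*********..**.
*****.********...**
******.*******.*..*
count of *: 15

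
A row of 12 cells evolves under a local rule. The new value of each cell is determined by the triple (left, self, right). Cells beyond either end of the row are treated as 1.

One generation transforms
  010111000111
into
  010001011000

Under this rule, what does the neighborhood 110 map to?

1

At position 5 the neighborhood is 110; the next row has 1 there.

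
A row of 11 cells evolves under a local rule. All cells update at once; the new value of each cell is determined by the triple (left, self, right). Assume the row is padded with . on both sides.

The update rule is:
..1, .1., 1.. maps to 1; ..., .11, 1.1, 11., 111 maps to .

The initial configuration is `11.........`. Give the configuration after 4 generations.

generation 1: ..1........
generation 2: .111.......
generation 3: 1...1......
generation 4: 11.111.....

11.111.....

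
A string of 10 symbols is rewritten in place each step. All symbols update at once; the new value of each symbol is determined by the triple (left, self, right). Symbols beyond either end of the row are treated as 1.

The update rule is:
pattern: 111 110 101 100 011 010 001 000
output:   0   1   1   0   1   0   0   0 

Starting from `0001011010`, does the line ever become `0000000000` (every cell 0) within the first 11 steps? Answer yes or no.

0000111101
0000100111
0000000100
0000000000
all cells are 0 at step 4

yes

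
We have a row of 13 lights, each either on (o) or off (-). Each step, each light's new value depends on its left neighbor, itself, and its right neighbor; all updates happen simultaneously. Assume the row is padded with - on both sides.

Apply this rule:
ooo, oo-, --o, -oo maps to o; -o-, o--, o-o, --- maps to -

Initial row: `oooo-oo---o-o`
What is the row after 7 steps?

oooo-oo------

step 1: oooo-oo--o---
step 2: oooo-oo-o----
step 3: oooo-oo------
step 4: oooo-oo------  (fixed point — unchanged through step 7)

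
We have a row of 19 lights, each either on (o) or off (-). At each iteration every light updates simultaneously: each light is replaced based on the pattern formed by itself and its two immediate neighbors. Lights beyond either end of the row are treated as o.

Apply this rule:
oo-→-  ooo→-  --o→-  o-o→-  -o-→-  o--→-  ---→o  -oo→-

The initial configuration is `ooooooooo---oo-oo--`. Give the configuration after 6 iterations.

-oooooooo---oooooo-

----------o--------
-oooooooo---oooooo-
----------o--------  (repeats iteration 1; period 2)
iteration 6: -oooooooo---oooooo-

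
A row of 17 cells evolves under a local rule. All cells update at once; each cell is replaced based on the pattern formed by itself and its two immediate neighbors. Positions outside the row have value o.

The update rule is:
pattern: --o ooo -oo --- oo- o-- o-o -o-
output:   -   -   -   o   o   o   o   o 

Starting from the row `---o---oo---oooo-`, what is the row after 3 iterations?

o-oo--ooo----ooo-

oo-ooo--ooo----oo
-oo--oo---oooo---
o-oo--ooo----ooo-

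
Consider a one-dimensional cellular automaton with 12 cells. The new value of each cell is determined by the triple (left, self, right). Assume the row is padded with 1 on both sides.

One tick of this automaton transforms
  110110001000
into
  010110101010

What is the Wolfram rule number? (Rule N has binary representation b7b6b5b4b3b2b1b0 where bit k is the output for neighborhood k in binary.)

77

position 0: 111 → 0  (bit 7 = 0)
position 1: 110 → 1  (bit 6 = 1)
position 2: 101 → 0  (bit 5 = 0)
position 5: 100 → 0  (bit 4 = 0)
position 3: 011 → 1  (bit 3 = 1)
position 8: 010 → 1  (bit 2 = 1)
position 7: 001 → 0  (bit 1 = 0)
position 6: 000 → 1  (bit 0 = 1)
bits b7..b0 = 01001101 = 77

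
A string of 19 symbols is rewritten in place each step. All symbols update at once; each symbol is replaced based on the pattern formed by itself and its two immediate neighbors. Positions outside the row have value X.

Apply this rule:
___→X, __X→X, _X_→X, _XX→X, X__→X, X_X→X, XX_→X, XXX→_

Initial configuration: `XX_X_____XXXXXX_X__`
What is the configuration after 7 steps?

step 1: _XXXXXXXXX____XXXXX
step 2: XX_______XXXXXX____
step 3: _XXXXXXXXX____XXXXX  (repeats step 1; period 2)
step 7: _XXXXXXXXX____XXXXX

_XXXXXXXXX____XXXXX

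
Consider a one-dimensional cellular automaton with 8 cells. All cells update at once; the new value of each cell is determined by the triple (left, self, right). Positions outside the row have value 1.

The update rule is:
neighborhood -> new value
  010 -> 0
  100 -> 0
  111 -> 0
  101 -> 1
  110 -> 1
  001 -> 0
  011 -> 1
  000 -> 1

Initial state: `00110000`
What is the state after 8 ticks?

01010000

00110110
00111111
00100000
00001110
01101011
11110110
00011111
01010000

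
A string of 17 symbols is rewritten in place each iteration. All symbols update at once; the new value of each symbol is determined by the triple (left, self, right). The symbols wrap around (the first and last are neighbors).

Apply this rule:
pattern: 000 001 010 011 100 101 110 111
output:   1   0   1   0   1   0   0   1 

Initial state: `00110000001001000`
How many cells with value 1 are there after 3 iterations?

iteration 1: 10001111101101111
iteration 2: 01100111000000111
iteration 3: 00010010111110010
count of 1: 8

8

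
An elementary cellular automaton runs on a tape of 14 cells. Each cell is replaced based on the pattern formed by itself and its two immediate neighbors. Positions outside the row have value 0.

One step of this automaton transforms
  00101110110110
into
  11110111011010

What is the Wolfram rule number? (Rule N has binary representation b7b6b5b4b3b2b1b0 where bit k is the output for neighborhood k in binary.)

231

position 5: 111 → 1  (bit 7 = 1)
position 6: 110 → 1  (bit 6 = 1)
position 3: 101 → 1  (bit 5 = 1)
position 13: 100 → 0  (bit 4 = 0)
position 4: 011 → 0  (bit 3 = 0)
position 2: 010 → 1  (bit 2 = 1)
position 1: 001 → 1  (bit 1 = 1)
position 0: 000 → 1  (bit 0 = 1)
bits b7..b0 = 11100111 = 231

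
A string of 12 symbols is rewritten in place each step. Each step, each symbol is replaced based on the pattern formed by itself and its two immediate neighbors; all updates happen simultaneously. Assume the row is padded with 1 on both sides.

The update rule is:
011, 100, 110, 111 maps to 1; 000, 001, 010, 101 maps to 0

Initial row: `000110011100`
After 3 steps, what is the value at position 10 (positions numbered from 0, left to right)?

1

100111011110
110111011110
110111011110
position 10 holds 1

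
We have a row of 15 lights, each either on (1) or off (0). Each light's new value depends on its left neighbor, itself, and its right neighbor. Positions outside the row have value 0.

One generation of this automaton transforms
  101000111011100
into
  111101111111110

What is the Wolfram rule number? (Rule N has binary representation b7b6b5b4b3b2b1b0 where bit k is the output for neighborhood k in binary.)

254

position 7: 111 → 1  (bit 7 = 1)
position 8: 110 → 1  (bit 6 = 1)
position 1: 101 → 1  (bit 5 = 1)
position 3: 100 → 1  (bit 4 = 1)
position 6: 011 → 1  (bit 3 = 1)
position 0: 010 → 1  (bit 2 = 1)
position 5: 001 → 1  (bit 1 = 1)
position 4: 000 → 0  (bit 0 = 0)
bits b7..b0 = 11111110 = 254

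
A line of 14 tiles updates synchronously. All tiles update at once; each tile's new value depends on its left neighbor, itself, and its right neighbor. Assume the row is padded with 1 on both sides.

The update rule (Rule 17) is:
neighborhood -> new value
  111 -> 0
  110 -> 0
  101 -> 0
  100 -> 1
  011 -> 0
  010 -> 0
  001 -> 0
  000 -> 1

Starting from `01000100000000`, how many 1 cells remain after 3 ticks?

10

tick 1: 00110011111110
tick 2: 10001000000000
tick 3: 01100111111110
count of 1: 10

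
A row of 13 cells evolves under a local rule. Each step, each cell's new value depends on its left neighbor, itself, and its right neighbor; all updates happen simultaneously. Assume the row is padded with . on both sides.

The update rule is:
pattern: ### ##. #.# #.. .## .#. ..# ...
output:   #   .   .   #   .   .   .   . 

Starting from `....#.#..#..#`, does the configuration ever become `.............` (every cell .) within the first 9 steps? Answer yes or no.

yes

.......#..#..
........#..#.
.........#..#
..........#..
...........#.
............#
.............
all cells are . at step 7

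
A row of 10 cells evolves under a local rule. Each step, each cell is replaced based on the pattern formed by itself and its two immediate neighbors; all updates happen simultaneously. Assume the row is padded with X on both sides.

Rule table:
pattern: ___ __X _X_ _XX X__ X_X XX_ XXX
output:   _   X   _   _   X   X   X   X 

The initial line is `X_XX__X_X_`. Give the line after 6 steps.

XXXXXXX_XX

step 1: XX_XXX_X_X
step 2: XXX_XXX_X_
step 3: XXXX_XXX_X
step 4: XXXXX_XXX_
step 5: XXXXXX_XXX
step 6: XXXXXXX_XX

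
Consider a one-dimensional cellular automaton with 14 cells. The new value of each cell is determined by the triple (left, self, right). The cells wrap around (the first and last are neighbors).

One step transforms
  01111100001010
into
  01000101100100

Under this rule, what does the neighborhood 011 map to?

At position 1 the neighborhood is 011; the next row has 1 there.

1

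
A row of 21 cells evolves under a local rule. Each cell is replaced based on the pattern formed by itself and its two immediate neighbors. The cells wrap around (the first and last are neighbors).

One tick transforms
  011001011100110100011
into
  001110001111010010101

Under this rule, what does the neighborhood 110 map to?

1

At position 2 the neighborhood is 110; the next row has 1 there.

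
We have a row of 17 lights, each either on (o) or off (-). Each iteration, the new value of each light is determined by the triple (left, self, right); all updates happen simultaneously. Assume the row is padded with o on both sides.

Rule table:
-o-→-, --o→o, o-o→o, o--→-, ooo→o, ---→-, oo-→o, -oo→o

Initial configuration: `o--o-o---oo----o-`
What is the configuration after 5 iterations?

o-o-o---ooo---o-o
oo-o---oooo--o-oo
ooo---ooooo-o-ooo
ooo--ooooooo-oooo
ooo-ooooooooooooo

ooo-ooooooooooooo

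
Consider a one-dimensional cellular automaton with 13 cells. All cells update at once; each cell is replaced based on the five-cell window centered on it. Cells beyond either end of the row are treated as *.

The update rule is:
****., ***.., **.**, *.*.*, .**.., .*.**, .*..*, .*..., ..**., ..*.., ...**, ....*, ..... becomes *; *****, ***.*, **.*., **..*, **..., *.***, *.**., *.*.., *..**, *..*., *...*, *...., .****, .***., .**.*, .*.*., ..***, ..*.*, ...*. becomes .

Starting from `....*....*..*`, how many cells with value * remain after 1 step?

step 1: ..*.**.*.**..
count of *: 6

6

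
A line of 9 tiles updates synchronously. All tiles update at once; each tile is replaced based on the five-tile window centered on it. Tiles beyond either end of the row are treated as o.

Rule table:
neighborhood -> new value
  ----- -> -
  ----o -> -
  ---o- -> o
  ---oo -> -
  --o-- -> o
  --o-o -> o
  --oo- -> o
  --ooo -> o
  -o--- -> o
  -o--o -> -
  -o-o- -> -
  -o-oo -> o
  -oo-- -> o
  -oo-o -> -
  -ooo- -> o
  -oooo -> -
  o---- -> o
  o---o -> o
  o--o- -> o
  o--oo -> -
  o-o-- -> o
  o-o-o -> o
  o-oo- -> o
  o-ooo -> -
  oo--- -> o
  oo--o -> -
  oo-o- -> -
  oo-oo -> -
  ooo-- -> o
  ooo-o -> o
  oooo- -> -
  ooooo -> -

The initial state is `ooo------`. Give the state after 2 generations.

--ooooo--

--ooo----
--ooooo--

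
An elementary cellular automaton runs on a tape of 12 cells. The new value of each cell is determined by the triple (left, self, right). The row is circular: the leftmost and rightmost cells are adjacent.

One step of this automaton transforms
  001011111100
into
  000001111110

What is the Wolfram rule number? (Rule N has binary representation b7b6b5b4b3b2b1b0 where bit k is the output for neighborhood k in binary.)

position 5: 111 → 1  (bit 7 = 1)
position 9: 110 → 1  (bit 6 = 1)
position 3: 101 → 0  (bit 5 = 0)
position 10: 100 → 1  (bit 4 = 1)
position 4: 011 → 0  (bit 3 = 0)
position 2: 010 → 0  (bit 2 = 0)
position 1: 001 → 0  (bit 1 = 0)
position 0: 000 → 0  (bit 0 = 0)
bits b7..b0 = 11010000 = 208

208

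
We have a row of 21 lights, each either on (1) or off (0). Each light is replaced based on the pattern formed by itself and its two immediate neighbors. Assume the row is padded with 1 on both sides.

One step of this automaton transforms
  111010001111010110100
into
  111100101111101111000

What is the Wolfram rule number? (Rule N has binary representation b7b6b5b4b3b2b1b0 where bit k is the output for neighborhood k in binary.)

position 0: 111 → 1  (bit 7 = 1)
position 2: 110 → 1  (bit 6 = 1)
position 3: 101 → 1  (bit 5 = 1)
position 5: 100 → 0  (bit 4 = 0)
position 8: 011 → 1  (bit 3 = 1)
position 4: 010 → 0  (bit 2 = 0)
position 7: 001 → 0  (bit 1 = 0)
position 6: 000 → 1  (bit 0 = 1)
bits b7..b0 = 11101001 = 233

233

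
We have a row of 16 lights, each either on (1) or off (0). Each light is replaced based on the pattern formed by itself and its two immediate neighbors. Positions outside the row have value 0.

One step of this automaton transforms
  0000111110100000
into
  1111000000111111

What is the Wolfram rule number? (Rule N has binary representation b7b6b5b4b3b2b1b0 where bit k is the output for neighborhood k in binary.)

23

position 5: 111 → 0  (bit 7 = 0)
position 8: 110 → 0  (bit 6 = 0)
position 9: 101 → 0  (bit 5 = 0)
position 11: 100 → 1  (bit 4 = 1)
position 4: 011 → 0  (bit 3 = 0)
position 10: 010 → 1  (bit 2 = 1)
position 3: 001 → 1  (bit 1 = 1)
position 0: 000 → 1  (bit 0 = 1)
bits b7..b0 = 00010111 = 23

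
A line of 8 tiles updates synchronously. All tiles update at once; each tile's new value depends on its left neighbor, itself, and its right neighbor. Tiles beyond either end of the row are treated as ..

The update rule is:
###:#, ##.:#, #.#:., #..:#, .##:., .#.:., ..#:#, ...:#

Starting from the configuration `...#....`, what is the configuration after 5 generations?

generation 1: ###.####
generation 2: .##..###
generation 3: #.###.##
generation 4: ...##..#
generation 5: ###.###.

###.###.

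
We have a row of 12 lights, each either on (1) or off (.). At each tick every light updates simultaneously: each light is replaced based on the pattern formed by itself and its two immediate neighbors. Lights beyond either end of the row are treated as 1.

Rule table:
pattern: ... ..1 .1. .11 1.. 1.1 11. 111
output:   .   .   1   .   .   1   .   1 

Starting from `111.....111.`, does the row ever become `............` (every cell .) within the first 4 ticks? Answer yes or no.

yes

11.......1.1
1........11.
...........1
............
all cells are . at tick 4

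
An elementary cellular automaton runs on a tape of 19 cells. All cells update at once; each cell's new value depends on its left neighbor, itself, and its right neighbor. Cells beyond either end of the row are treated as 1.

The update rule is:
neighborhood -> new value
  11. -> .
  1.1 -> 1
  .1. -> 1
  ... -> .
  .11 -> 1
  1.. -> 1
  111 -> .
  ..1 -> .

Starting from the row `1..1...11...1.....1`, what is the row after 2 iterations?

.1.11..1.1..11....1
1111.1.1111.1.1...1

1111.1.1111.1.1...1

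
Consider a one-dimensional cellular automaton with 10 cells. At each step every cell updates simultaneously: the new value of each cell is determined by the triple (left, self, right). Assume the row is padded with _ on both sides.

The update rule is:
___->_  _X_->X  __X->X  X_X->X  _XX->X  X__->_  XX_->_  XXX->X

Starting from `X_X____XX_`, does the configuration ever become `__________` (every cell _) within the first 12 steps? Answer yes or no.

XXX___XX__
XX___XX___
X___XX____
X__XX_____
X_XX______
XXX_______
XX________
X_________
X_________  (fixed point — unchanged through step 12)
step 12 is X_________, still not uniform _

no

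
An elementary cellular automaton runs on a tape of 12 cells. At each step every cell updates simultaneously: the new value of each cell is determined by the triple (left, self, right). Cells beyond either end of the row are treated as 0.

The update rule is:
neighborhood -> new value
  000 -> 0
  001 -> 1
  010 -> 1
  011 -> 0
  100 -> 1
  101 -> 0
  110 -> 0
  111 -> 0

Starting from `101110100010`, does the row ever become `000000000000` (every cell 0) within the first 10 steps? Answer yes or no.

no

step 1: 100000110111
step 2: 110001000000
step 3: 001011100000
step 4: 011000010000
step 5: 100100111000
step 6: 111111000100
step 7: 000000101110
step 8: 000001100001
step 9: 000010010011
step 10: 000111111100
step 10 is 000111111100, still not uniform 0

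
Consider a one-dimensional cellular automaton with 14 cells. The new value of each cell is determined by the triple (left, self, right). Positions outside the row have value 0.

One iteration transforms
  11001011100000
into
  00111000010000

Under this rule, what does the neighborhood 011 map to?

0

At position 0 the neighborhood is 011; the next row has 0 there.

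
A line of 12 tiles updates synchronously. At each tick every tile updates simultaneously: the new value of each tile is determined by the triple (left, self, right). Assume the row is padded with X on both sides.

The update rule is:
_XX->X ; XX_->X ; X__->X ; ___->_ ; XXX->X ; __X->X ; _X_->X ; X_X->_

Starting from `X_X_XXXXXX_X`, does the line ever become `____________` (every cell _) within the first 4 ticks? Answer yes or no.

no

X_X_XXXXXX_X  (fixed point — unchanged through tick 4)
tick 4 is X_X_XXXXXX_X, still not uniform _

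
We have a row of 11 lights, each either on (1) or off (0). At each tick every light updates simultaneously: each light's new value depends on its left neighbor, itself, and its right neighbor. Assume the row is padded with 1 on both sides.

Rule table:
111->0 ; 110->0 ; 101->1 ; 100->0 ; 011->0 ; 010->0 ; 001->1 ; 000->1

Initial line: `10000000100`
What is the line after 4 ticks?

00100000010

00111111001
01000000010
10011111101
00100000010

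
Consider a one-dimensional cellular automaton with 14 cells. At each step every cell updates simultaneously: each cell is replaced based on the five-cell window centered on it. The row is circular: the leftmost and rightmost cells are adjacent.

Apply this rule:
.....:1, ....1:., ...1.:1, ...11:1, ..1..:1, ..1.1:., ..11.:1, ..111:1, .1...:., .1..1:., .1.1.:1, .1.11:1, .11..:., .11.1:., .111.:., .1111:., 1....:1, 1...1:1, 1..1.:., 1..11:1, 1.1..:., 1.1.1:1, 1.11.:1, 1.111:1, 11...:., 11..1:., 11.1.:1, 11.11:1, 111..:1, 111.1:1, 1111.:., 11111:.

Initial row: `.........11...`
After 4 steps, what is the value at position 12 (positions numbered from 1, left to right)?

.

1111111.11..11
......111..11.
1111.11.1.11..
1..111.1111..1
position 12 holds .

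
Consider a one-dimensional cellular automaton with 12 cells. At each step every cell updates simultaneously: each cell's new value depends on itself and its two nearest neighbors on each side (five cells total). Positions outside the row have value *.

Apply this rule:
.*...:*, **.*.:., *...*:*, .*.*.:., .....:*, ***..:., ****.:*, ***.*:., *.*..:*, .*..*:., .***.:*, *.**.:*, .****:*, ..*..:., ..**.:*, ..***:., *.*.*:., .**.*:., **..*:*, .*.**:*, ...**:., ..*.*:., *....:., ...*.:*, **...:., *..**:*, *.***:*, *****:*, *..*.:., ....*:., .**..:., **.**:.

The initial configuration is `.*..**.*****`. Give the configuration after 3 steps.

step 1: .*.**..*****
step 2: ..**.**.****
step 3: ***..*..****

***..*..****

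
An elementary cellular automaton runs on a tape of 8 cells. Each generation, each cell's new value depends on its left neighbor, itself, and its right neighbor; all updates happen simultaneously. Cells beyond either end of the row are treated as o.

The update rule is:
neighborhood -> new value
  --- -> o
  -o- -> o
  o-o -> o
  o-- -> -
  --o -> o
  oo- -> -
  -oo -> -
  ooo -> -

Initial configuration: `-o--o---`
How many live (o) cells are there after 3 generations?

5

oo-oo-oo
--o--o--
-oo-oo-o
count of o: 5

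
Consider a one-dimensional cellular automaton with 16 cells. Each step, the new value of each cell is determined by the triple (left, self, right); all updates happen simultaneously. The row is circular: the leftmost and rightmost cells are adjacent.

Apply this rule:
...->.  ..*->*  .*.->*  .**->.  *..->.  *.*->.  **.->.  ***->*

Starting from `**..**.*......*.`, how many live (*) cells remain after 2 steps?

...*...*.....**.
..**..**....*...
count of *: 5

5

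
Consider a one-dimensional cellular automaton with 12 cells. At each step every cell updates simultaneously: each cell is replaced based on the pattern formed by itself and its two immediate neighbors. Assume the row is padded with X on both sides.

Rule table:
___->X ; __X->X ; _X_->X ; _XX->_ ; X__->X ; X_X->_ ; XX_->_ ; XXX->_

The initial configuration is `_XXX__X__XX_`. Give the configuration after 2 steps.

XXXX_____XXX

____XXXXX___
XXXX_____XXX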